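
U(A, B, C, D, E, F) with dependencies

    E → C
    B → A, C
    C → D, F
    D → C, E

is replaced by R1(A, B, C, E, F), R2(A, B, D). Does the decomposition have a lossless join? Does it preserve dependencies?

lossless but not dependency-preserving

Lossless test: (A, B)⁺ = {A, B, C, D, E, F}, which contains all of one fragment — lossless.
Dependency preservation: the restricted closure of {C} across the fragments never reaches {D, F}, so C → D, F cannot be enforced without a join — not preserved.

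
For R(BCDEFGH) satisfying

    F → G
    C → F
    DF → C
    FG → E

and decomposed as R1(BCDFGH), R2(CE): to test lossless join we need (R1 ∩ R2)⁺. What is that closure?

CEFG

R1 ∩ R2 = {C}.
C → F applies, adding F
F → G applies, adding G
FG → E applies, adding E
Closure: {CEFG}.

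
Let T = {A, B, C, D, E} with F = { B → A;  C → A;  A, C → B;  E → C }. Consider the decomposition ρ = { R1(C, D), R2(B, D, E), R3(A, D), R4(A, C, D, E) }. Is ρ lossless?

Yes

Chase test. Columns are A, B, C, D, E; row i has aⱼ where attribute j ∈ Ri, else bᵢⱼ.
Initial tableau (one row per fragment):
  row 1: b11 b12 a3 a4 b15
  row 2: b21 a2 b23 a4 a5
  row 3: a1 b32 b33 a4 b35
  row 4: a1 b42 a3 a4 a5
Rows 1 and 4 agree on C; apply C→A and equate their A entries.
Rows 1 and 4 agree on A, C; apply A, C→B and equate their B entries.
Rows 2 and 4 agree on E; apply E→C and equate their C entries.
Rows 1 and 2 agree on C; apply C→A and equate their A entries.
Rows 1 and 2 agree on A, C; apply A, C→B and equate their B entries.
Row 2 is now all distinguished symbols — the join is lossless.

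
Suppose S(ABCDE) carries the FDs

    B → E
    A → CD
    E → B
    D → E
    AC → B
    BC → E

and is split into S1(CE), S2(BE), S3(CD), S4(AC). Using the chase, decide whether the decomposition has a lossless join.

Chase test. Columns are ABCDE; row i has aⱼ where attribute j ∈ Si, else bᵢⱼ.
Initial tableau (one row per fragment):
  row 1: b11 b12 a3 b14 a5
  row 2: b21 a2 b23 b24 a5
  row 3: b31 b32 a3 a4 b35
  row 4: a1 b42 a3 b44 b45
Rows 1 and 2 agree on E; apply E→B and equate their B entries.
No row becomes fully distinguished — the join is lossy.

No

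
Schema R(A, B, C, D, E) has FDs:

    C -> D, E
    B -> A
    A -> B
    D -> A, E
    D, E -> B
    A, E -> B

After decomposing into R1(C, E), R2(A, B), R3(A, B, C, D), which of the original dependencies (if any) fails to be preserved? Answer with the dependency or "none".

Check D → A, E: no single fragment contains all of {A, D, E}, and the restricted closure of {D} across the fragments never reaches {A, E}.
C → D, E is preserved.
B → A is preserved.
A → B is preserved.
D, E → B is preserved.
A, E → B is preserved.

D -> A, E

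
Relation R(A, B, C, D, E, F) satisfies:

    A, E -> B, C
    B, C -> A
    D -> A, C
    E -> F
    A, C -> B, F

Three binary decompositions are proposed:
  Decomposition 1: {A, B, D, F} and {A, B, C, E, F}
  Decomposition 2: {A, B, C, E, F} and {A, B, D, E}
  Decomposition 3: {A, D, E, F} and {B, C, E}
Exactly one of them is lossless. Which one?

Decomposition 2

Decomposition 1: common = {A, B, F}, closure = {A, B, F} → lossy.
Decomposition 2: common = {A, B, E}, closure = {A, B, C, E, F} → lossless.
Decomposition 3: common = {E}, closure = {E, F} → lossy.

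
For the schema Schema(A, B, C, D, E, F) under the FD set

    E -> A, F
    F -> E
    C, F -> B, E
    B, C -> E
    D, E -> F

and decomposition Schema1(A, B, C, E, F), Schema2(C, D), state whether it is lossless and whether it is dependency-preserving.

Lossless test: (C)⁺ = {C}, which is a superkey of neither fragment — lossy.
Dependency preservation: D, E → F is not contained in any single fragment, but the restricted closure of its left-hand side across the fragments still reaches the right-hand side; the remaining FDs each lie inside some fragment. All dependencies are preserved.

lossy but dependency-preserving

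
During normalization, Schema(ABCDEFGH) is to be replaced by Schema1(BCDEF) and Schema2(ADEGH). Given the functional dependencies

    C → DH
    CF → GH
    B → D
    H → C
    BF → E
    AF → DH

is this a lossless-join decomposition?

Common attributes: Schema1 ∩ Schema2 = {DE}.
No dependency enlarges {DE}, so (DE)⁺ = {DE}.
The closure contains neither all of Schema1 = {BCDEF} nor all of Schema2 = {ADEGH}, so the common attributes are not a superkey of either fragment. The join is lossy.

No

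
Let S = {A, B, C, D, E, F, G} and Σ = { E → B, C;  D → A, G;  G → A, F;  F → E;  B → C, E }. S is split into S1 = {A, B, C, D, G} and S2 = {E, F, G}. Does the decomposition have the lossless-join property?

Common attributes: S1 ∩ S2 = {G}.
Closure of {G}: G → A, F applies, adding A, F; F → E applies, adding E; E → B, C applies, adding B, C. So (G)⁺ = {A, B, C, E, F, G}.
This closure contains every attribute of S2, so S1 ∩ S2 → S2. The join is lossless.

Yes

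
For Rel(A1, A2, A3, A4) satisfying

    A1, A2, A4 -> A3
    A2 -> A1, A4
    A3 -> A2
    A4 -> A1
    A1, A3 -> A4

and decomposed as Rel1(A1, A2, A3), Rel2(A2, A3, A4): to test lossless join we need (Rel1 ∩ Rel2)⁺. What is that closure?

Rel1 ∩ Rel2 = {A2, A3}.
A2 → A1, A4 applies, adding A1, A4
Closure: {A1, A2, A3, A4}.

A1, A2, A3, A4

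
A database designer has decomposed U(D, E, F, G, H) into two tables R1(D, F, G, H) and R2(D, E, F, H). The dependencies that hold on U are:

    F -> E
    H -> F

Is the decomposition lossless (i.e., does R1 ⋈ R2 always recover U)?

Yes

Common attributes: R1 ∩ R2 = {D, F, H}.
Closure of {D, F, H}: F → E applies, adding E. So (D, F, H)⁺ = {D, E, F, H}.
This closure contains every attribute of R2, so R1 ∩ R2 → R2. The join is lossless.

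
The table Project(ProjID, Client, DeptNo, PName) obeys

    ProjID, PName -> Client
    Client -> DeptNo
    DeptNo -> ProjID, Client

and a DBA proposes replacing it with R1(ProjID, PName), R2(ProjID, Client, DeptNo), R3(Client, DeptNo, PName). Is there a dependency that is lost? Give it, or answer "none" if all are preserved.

Check ProjID, PName → Client: no single fragment contains all of {ProjID, Client, PName}, and the restricted closure of {ProjID, PName} across the fragments never reaches {Client}.
Client → DeptNo is preserved.
DeptNo → ProjID, Client is preserved.

ProjID, PName -> Client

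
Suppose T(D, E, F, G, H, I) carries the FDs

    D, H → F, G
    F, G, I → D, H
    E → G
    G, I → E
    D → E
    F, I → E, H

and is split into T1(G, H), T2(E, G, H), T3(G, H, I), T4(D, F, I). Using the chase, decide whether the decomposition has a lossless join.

No

Chase test. Columns are D, E, F, G, H, I; row i has aⱼ where attribute j ∈ Ti, else bᵢⱼ.
Initial tableau (one row per fragment):
  row 1: b11 b12 b13 a4 a5 b16
  row 2: b21 a2 b23 a4 a5 b26
  row 3: b31 b32 b33 a4 a5 a6
  row 4: a1 b42 a3 b44 b45 a6
No row becomes fully distinguished — the join is lossy.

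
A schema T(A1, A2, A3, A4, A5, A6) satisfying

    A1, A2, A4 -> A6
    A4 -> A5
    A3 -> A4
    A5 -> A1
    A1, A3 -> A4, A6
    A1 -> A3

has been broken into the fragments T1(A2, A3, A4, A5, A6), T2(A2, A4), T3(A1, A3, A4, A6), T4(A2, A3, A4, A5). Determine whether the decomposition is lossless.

Yes

Chase test. Columns are A1, A2, A3, A4, A5, A6; row i has aⱼ where attribute j ∈ Ti, else bᵢⱼ.
Initial tableau (one row per fragment):
  row 1: b11 a2 a3 a4 a5 a6
  row 2: b21 a2 b23 a4 b25 b26
  row 3: a1 b32 a3 a4 b35 a6
  row 4: b41 a2 a3 a4 a5 b46
Rows 1 and 2 agree on A4; apply A4→A5 and equate their A5 entries.
Rows 1 and 3 agree on A4; apply A4→A5 and equate their A5 entries.
Rows 1 and 2 agree on A5; apply A5→A1 and equate their A1 entries.
Rows 1 and 3 agree on A5; apply A5→A1 and equate their A1 entries.
Rows 1 and 4 agree on A5; apply A5→A1 and equate their A1 entries.
Rows 1 and 4 agree on A1, A3; apply A1, A3→A4, A6 and equate their A4, A6 entries.
Rows 1 and 2 agree on A1; apply A1→A3 and equate their A3 entries.
Rows 1 and 2 agree on A1, A2, A4; apply A1, A2, A4→A6 and equate their A6 entries.
Row 1 is now all distinguished symbols — the join is lossless.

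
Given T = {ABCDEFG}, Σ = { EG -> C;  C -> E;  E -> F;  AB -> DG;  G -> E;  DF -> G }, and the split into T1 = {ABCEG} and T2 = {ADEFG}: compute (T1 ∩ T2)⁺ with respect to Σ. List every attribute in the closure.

T1 ∩ T2 = {AEG}.
EG → C applies, adding C
E → F applies, adding F
Closure: {ACEFG}.

ACEFG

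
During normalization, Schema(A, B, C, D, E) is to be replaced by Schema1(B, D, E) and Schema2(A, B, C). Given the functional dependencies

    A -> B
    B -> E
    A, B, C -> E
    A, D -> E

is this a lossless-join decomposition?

Common attributes: Schema1 ∩ Schema2 = {B}.
Closure of {B}: B → E applies, adding E. So (B)⁺ = {B, E}.
The closure contains neither all of Schema1 = {B, D, E} nor all of Schema2 = {A, B, C}, so the common attributes are not a superkey of either fragment. The join is lossy.

No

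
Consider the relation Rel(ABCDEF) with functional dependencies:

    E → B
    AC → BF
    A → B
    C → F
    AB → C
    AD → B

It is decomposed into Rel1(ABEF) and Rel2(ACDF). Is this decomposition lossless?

Common attributes: Rel1 ∩ Rel2 = {AF}.
Closure of {AF}: A → B applies, adding B; AB → C applies, adding C. So (AF)⁺ = {ABCF}.
The closure contains neither all of Rel1 = {ABEF} nor all of Rel2 = {ACDF}, so the common attributes are not a superkey of either fragment. The join is lossy.

No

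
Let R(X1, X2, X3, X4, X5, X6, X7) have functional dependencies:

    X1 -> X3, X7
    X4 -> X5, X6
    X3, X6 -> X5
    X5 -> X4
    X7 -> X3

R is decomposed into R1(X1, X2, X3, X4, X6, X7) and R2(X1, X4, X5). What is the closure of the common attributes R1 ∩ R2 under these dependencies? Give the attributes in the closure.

R1 ∩ R2 = {X1, X4}.
X1 → X3, X7 applies, adding X3, X7
X4 → X5, X6 applies, adding X5, X6
Closure: {X1, X3, X4, X5, X6, X7}.

X1, X3, X4, X5, X6, X7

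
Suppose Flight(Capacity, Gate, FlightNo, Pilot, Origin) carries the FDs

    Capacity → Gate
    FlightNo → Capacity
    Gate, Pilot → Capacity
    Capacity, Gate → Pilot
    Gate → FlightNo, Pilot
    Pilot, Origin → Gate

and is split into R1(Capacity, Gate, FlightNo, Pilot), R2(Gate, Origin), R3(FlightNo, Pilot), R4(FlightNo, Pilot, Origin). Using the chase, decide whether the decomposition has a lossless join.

Yes

Chase test. Columns are Capacity, Gate, FlightNo, Pilot, Origin; row i has aⱼ where attribute j ∈ Ri, else bᵢⱼ.
Initial tableau (one row per fragment):
  row 1: a1 a2 a3 a4 b15
  row 2: b21 a2 b23 b24 a5
  row 3: b31 b32 a3 a4 b35
  row 4: b41 b42 a3 a4 a5
Rows 1 and 3 agree on FlightNo; apply FlightNo→Capacity and equate their Capacity entries.
Rows 1 and 4 agree on FlightNo; apply FlightNo→Capacity and equate their Capacity entries.
Rows 1 and 2 agree on Gate; apply Gate→FlightNo, Pilot and equate their FlightNo, Pilot entries.
Rows 2 and 4 agree on Pilot, Origin; apply Pilot, Origin→Gate and equate their Gate entries.
Rows 1 and 3 agree on Capacity; apply Capacity→Gate and equate their Gate entries.
Rows 1 and 2 agree on FlightNo; apply FlightNo→Capacity and equate their Capacity entries.
Row 2 is now all distinguished symbols — the join is lossless.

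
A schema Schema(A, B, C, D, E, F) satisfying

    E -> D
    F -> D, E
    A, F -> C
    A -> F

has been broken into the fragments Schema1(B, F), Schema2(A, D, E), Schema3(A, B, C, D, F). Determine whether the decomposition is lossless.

Chase test. Columns are A, B, C, D, E, F; row i has aⱼ where attribute j ∈ Schemai, else bᵢⱼ.
Initial tableau (one row per fragment):
  row 1: b11 a2 b13 b14 b15 a6
  row 2: a1 b22 b23 a4 a5 b26
  row 3: a1 a2 a3 a4 b35 a6
Rows 1 and 3 agree on F; apply F→D, E and equate their D, E entries.
Rows 2 and 3 agree on A; apply A→F and equate their F entries.
Rows 1 and 2 agree on F; apply F→D, E and equate their D, E entries.
Rows 2 and 3 agree on A, F; apply A, F→C and equate their C entries.
Row 3 is now all distinguished symbols — the join is lossless.

Yes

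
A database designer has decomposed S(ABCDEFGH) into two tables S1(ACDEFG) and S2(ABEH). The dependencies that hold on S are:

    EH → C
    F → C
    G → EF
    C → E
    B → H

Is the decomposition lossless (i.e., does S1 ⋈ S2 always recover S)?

Common attributes: S1 ∩ S2 = {AE}.
No dependency enlarges {AE}, so (AE)⁺ = {AE}.
The closure contains neither all of S1 = {ACDEFG} nor all of S2 = {ABEH}, so the common attributes are not a superkey of either fragment. The join is lossy.

No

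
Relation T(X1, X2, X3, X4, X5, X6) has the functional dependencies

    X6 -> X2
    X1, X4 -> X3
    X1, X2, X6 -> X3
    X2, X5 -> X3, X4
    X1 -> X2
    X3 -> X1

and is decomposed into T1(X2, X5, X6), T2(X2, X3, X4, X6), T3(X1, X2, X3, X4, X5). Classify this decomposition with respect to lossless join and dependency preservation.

Lossless test (chase): Rows 1 and 3 agree on X2, X5; apply X2, X5→X3, X4 and equate their X3, X4 entries. Rows 1 and 2 agree on X3; apply X3→X1 and equate their X1 entries. Rows 1 and 3 agree on X3; apply X3→X1 and equate their X1 entries. Row 1 is now all distinguished symbols — the join is lossless.
Dependency preservation: the restricted closure of {X1, X2, X6} across the fragments never reaches {X3}, so X1, X2, X6 → X3 cannot be enforced without a join — not preserved.

lossless but not dependency-preserving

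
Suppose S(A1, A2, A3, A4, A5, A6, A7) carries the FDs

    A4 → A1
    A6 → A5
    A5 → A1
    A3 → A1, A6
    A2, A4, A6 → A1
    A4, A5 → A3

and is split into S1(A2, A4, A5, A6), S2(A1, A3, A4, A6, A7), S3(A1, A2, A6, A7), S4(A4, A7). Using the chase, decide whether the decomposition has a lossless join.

Chase test. Columns are A1, A2, A3, A4, A5, A6, A7; row i has aⱼ where attribute j ∈ Si, else bᵢⱼ.
Initial tableau (one row per fragment):
  row 1: b11 a2 b13 a4 a5 a6 b17
  row 2: a1 b22 a3 a4 b25 a6 a7
  row 3: a1 a2 b33 b34 b35 a6 a7
  row 4: b41 b42 b43 a4 b45 b46 a7
Rows 1 and 2 agree on A4; apply A4→A1 and equate their A1 entries.
Rows 1 and 4 agree on A4; apply A4→A1 and equate their A1 entries.
Rows 1 and 2 agree on A6; apply A6→A5 and equate their A5 entries.
Rows 1 and 3 agree on A6; apply A6→A5 and equate their A5 entries.
Rows 1 and 2 agree on A4, A5; apply A4, A5→A3 and equate their A3 entries.
No row becomes fully distinguished — the join is lossy.

No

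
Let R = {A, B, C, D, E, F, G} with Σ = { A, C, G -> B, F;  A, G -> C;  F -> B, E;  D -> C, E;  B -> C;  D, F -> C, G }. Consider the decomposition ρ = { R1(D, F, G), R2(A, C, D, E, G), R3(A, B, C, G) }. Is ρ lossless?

Chase test. Columns are A, B, C, D, E, F, G; row i has aⱼ where attribute j ∈ Ri, else bᵢⱼ.
Initial tableau (one row per fragment):
  row 1: b11 b12 b13 a4 b15 a6 a7
  row 2: a1 b22 a3 a4 a5 b26 a7
  row 3: a1 a2 a3 b34 b35 b36 a7
Rows 2 and 3 agree on A, C, G; apply A, C, G→B, F and equate their B, F entries.
Rows 2 and 3 agree on F; apply F→B, E and equate their B, E entries.
Rows 1 and 2 agree on D; apply D→C, E and equate their C, E entries.
No row becomes fully distinguished — the join is lossy.

No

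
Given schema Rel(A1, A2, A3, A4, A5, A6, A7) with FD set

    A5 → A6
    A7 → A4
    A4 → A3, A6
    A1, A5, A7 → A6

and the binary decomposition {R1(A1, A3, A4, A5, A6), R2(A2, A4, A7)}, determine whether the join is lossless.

Common attributes: R1 ∩ R2 = {A4}.
Closure of {A4}: A4 → A3, A6 applies, adding A3, A6. So (A4)⁺ = {A3, A4, A6}.
The closure contains neither all of R1 = {A1, A3, A4, A5, A6} nor all of R2 = {A2, A4, A7}, so the common attributes are not a superkey of either fragment. The join is lossy.

No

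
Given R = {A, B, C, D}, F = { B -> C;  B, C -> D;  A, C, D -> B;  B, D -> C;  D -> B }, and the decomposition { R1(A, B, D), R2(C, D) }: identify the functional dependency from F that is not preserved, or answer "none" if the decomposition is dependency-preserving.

none

B → C: restricted closure across fragments reaches C.
B, C → D: restricted closure across fragments reaches D.
A, C, D → B: restricted closure across fragments reaches B.
B, D → C: restricted closure across fragments reaches C.
D → B lies within R1.
Every dependency is enforceable on the fragments, so the decomposition is dependency-preserving.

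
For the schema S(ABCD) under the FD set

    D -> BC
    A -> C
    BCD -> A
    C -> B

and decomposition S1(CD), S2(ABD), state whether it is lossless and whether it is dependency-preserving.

lossless but not dependency-preserving

Lossless test: (D)⁺ = {ABCD}, which contains all of one fragment — lossless.
Dependency preservation: the restricted closure of {A} across the fragments never reaches {C}, so A → C cannot be enforced without a join — not preserved.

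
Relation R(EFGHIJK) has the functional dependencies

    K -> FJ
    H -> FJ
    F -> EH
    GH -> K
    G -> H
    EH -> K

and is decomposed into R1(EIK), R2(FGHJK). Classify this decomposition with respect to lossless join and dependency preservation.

lossy but dependency-preserving

Lossless test: (K)⁺ = {EFHJK}, which is a superkey of neither fragment — lossy.
Dependency preservation: F → EH; EH → K are not contained in any single fragment, but the restricted closure of each left-hand side across the fragments still reaches the right-hand side; the remaining FDs each lie inside some fragment. All dependencies are preserved.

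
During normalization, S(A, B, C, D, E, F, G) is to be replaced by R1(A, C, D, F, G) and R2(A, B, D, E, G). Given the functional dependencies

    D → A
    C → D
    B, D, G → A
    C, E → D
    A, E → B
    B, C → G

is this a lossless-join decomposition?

No

Common attributes: R1 ∩ R2 = {A, D, G}.
No dependency enlarges {A, D, G}, so (A, D, G)⁺ = {A, D, G}.
The closure contains neither all of R1 = {A, C, D, F, G} nor all of R2 = {A, B, D, E, G}, so the common attributes are not a superkey of either fragment. The join is lossy.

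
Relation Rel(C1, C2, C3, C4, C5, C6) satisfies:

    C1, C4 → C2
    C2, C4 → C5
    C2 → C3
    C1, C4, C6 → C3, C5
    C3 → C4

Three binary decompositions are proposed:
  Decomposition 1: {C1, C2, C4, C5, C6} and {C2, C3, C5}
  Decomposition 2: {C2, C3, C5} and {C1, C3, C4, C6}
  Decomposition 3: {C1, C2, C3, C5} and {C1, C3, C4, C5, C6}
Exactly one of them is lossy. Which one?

Decomposition 1: common = {C2, C5}, closure = {C2, C3, C4, C5} → lossless.
Decomposition 2: common = {C3}, closure = {C3, C4} → lossy.
Decomposition 3: common = {C1, C3, C5}, closure = {C1, C2, C3, C4, C5} → lossless.

Decomposition 2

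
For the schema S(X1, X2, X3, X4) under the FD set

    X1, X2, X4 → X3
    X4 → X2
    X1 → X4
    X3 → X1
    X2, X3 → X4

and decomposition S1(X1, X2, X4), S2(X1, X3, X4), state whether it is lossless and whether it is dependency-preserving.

lossless and dependency-preserving

Lossless test: (X1, X4)⁺ = {X1, X2, X3, X4}, which contains all of one fragment — lossless.
Dependency preservation: X1, X2, X4 → X3; X2, X3 → X4 are not contained in any single fragment, but the restricted closure of each left-hand side across the fragments still reaches the right-hand side; the remaining FDs each lie inside some fragment. All dependencies are preserved.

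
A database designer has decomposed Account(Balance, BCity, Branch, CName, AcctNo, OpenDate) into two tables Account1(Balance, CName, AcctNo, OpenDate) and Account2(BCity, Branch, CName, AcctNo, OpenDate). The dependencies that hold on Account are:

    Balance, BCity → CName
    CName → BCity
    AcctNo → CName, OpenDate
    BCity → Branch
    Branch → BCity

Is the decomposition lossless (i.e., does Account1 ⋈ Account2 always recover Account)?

Common attributes: Account1 ∩ Account2 = {CName, AcctNo, OpenDate}.
Closure of {CName, AcctNo, OpenDate}: CName → BCity applies, adding BCity; BCity → Branch applies, adding Branch. So (CName, AcctNo, OpenDate)⁺ = {BCity, Branch, CName, AcctNo, OpenDate}.
This closure contains every attribute of Account2, so Account1 ∩ Account2 → Account2. The join is lossless.

Yes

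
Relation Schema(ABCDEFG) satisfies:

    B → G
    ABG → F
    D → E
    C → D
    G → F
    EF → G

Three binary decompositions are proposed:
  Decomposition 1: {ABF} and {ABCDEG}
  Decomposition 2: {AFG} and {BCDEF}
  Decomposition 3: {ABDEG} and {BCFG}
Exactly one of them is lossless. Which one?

Decomposition 1: common = {AB}, closure = {ABFG} → lossless.
Decomposition 2: common = {F}, closure = {F} → lossy.
Decomposition 3: common = {BG}, closure = {BFG} → lossy.

Decomposition 1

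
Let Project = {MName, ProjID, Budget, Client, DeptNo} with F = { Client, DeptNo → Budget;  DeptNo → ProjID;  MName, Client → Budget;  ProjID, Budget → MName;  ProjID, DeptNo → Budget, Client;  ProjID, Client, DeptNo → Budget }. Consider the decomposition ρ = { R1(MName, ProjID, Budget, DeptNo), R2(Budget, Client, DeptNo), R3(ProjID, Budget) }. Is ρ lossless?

Chase test. Columns are MName, ProjID, Budget, Client, DeptNo; row i has aⱼ where attribute j ∈ Ri, else bᵢⱼ.
Initial tableau (one row per fragment):
  row 1: a1 a2 a3 b14 a5
  row 2: b21 b22 a3 a4 a5
  row 3: b31 a2 a3 b34 b35
Rows 1 and 2 agree on DeptNo; apply DeptNo→ProjID and equate their ProjID entries.
Rows 1 and 2 agree on ProjID, Budget; apply ProjID, Budget→MName and equate their MName entries.
Rows 1 and 3 agree on ProjID, Budget; apply ProjID, Budget→MName and equate their MName entries.
Rows 1 and 2 agree on ProjID, DeptNo; apply ProjID, DeptNo→Budget, Client and equate their Budget, Client entries.
Row 1 is now all distinguished symbols — the join is lossless.

Yes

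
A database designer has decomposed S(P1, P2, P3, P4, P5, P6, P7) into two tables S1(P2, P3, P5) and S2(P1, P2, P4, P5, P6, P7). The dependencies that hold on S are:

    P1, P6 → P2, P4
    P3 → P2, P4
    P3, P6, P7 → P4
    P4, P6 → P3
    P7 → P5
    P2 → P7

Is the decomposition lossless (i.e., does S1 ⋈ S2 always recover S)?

No

Common attributes: S1 ∩ S2 = {P2, P5}.
Closure of {P2, P5}: P2 → P7 applies, adding P7. So (P2, P5)⁺ = {P2, P5, P7}.
The closure contains neither all of S1 = {P2, P3, P5} nor all of S2 = {P1, P2, P4, P5, P6, P7}, so the common attributes are not a superkey of either fragment. The join is lossy.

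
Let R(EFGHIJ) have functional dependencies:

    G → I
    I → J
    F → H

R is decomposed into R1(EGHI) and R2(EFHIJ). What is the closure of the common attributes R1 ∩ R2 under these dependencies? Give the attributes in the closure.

R1 ∩ R2 = {EHI}.
I → J applies, adding J
Closure: {EHIJ}.

EHIJ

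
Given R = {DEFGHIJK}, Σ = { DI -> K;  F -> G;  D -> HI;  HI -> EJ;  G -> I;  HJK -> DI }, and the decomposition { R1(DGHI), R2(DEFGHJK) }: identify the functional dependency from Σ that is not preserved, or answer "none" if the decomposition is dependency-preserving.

HI -> EJ

Check HI → EJ: no single fragment contains all of {EHIJ}, and the restricted closure of {HI} across the fragments never reaches {EJ}.
DI → K is preserved.
F → G is preserved.
D → HI is preserved.
G → I is preserved.
HJK → DI is preserved.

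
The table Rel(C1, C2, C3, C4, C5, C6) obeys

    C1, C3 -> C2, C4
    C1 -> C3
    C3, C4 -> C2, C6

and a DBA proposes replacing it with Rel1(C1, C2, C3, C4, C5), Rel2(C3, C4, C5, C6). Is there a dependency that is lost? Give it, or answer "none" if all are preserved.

none

C1, C3 → C2, C4 lies within Rel1.
C1 → C3 lies within Rel1.
C3, C4 → C2, C6: restricted closure across fragments reaches C2, C6.
Every dependency is enforceable on the fragments, so the decomposition is dependency-preserving.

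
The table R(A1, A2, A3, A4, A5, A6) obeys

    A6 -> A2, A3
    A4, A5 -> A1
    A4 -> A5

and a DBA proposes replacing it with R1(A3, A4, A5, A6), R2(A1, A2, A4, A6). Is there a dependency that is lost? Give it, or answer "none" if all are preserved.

none

A6 → A2, A3: restricted closure across fragments reaches A2, A3.
A4, A5 → A1: restricted closure across fragments reaches A1.
A4 → A5 lies within R1.
Every dependency is enforceable on the fragments, so the decomposition is dependency-preserving.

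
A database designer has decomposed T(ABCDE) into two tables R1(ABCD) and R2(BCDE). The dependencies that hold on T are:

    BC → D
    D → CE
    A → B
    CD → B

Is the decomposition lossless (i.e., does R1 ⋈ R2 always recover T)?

Yes

Common attributes: R1 ∩ R2 = {BCD}.
Closure of {BCD}: D → CE applies, adding E. So (BCD)⁺ = {BCDE}.
This closure contains every attribute of R2, so R1 ∩ R2 → R2. The join is lossless.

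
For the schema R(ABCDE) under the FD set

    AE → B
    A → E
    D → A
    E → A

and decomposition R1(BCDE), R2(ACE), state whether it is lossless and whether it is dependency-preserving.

lossless and dependency-preserving

Lossless test: (CE)⁺ = {ABCE}, which contains all of one fragment — lossless.
Dependency preservation: AE → B; D → A are not contained in any single fragment, but the restricted closure of each left-hand side across the fragments still reaches the right-hand side; the remaining FDs each lie inside some fragment. All dependencies are preserved.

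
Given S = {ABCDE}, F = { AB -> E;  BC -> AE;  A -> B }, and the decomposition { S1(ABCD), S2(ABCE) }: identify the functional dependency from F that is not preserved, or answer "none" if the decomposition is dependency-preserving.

AB → E lies within S2.
BC → AE lies within S2.
A → B lies within S1.
Every dependency is enforceable on the fragments, so the decomposition is dependency-preserving.

none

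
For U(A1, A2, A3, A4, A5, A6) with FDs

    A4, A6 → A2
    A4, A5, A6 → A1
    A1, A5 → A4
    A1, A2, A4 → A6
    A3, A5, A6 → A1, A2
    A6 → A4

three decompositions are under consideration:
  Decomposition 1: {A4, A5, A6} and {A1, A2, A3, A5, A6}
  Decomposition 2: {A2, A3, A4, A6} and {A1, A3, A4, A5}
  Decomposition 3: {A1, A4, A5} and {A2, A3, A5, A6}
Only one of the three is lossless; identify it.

Decomposition 1

Decomposition 1: common = {A5, A6}, closure = {A1, A2, A4, A5, A6} → lossless.
Decomposition 2: common = {A3, A4}, closure = {A3, A4} → lossy.
Decomposition 3: common = {A5}, closure = {A5} → lossy.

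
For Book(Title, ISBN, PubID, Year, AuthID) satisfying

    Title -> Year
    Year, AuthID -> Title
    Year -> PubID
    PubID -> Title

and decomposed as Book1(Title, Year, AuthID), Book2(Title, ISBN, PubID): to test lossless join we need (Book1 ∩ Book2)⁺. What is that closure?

Book1 ∩ Book2 = {Title}.
Title → Year applies, adding Year
Year → PubID applies, adding PubID
Closure: {Title, PubID, Year}.

Title, PubID, Year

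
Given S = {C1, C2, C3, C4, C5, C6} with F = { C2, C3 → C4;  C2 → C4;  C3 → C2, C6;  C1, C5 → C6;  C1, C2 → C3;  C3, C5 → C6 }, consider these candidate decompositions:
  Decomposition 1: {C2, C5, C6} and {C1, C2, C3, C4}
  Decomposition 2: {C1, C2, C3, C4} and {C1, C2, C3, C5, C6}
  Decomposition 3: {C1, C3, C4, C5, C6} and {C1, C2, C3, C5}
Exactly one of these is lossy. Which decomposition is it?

Decomposition 1: common = {C2}, closure = {C2, C4} → lossy.
Decomposition 2: common = {C1, C2, C3}, closure = {C1, C2, C3, C4, C6} → lossless.
Decomposition 3: common = {C1, C3, C5}, closure = {C1, C2, C3, C4, C5, C6} → lossless.

Decomposition 1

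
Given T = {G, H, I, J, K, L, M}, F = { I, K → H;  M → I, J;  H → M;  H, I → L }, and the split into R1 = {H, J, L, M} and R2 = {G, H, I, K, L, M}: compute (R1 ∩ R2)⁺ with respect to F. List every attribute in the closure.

R1 ∩ R2 = {H, L, M}.
M → I, J applies, adding I, J
Closure: {H, I, J, L, M}.

H, I, J, L, M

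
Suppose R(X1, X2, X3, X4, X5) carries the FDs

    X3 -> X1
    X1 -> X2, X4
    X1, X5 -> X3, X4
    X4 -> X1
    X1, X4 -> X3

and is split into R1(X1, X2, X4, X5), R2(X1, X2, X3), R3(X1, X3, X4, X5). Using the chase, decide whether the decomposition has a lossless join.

Chase test. Columns are X1, X2, X3, X4, X5; row i has aⱼ where attribute j ∈ Ri, else bᵢⱼ.
Initial tableau (one row per fragment):
  row 1: a1 a2 b13 a4 a5
  row 2: a1 a2 a3 b24 b25
  row 3: a1 b32 a3 a4 a5
Rows 1 and 2 agree on X1; apply X1→X2, X4 and equate their X2, X4 entries.
Rows 1 and 3 agree on X1; apply X1→X2, X4 and equate their X2, X4 entries.
Rows 1 and 3 agree on X1, X5; apply X1, X5→X3, X4 and equate their X3, X4 entries.
Row 1 is now all distinguished symbols — the join is lossless.

Yes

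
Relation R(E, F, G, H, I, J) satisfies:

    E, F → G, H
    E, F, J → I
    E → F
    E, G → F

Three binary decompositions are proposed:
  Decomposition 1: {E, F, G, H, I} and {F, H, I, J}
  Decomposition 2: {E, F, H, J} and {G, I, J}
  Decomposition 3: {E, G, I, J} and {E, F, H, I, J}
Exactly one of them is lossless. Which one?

Decomposition 3

Decomposition 1: common = {F, H, I}, closure = {F, H, I} → lossy.
Decomposition 2: common = {J}, closure = {J} → lossy.
Decomposition 3: common = {E, I, J}, closure = {E, F, G, H, I, J} → lossless.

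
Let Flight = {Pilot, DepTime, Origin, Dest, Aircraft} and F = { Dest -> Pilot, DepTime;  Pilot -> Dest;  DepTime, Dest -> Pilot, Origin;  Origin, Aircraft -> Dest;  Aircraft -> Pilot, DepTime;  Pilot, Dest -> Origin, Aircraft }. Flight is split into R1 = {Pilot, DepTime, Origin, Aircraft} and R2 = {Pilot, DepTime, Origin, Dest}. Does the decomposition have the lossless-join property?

Common attributes: R1 ∩ R2 = {Pilot, DepTime, Origin}.
Closure of {Pilot, DepTime, Origin}: Pilot → Dest applies, adding Dest; Pilot, Dest → Origin, Aircraft applies, adding Aircraft. So (Pilot, DepTime, Origin)⁺ = {Pilot, DepTime, Origin, Dest, Aircraft}.
This closure contains every attribute of R1, so R1 ∩ R2 → R1. The join is lossless.

Yes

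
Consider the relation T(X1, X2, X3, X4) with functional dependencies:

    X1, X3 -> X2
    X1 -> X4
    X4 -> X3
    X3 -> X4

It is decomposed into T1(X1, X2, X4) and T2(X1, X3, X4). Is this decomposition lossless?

Common attributes: T1 ∩ T2 = {X1, X4}.
Closure of {X1, X4}: X4 → X3 applies, adding X3; X1, X3 → X2 applies, adding X2. So (X1, X4)⁺ = {X1, X2, X3, X4}.
This closure contains every attribute of T1, so T1 ∩ T2 → T1. The join is lossless.

Yes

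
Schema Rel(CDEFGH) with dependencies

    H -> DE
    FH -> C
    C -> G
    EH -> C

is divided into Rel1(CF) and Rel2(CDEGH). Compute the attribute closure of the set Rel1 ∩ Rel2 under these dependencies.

CG

Rel1 ∩ Rel2 = {C}.
C → G applies, adding G
Closure: {CG}.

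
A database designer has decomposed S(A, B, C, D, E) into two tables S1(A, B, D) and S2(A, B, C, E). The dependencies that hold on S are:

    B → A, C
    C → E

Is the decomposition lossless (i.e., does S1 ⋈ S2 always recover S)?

Common attributes: S1 ∩ S2 = {A, B}.
Closure of {A, B}: B → A, C applies, adding C; C → E applies, adding E. So (A, B)⁺ = {A, B, C, E}.
This closure contains every attribute of S2, so S1 ∩ S2 → S2. The join is lossless.

Yes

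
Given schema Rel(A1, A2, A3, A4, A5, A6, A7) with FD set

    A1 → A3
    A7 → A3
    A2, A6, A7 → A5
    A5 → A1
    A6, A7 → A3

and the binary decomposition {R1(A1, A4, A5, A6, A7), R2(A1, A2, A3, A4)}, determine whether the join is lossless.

No

Common attributes: R1 ∩ R2 = {A1, A4}.
Closure of {A1, A4}: A1 → A3 applies, adding A3. So (A1, A4)⁺ = {A1, A3, A4}.
The closure contains neither all of R1 = {A1, A4, A5, A6, A7} nor all of R2 = {A1, A2, A3, A4}, so the common attributes are not a superkey of either fragment. The join is lossy.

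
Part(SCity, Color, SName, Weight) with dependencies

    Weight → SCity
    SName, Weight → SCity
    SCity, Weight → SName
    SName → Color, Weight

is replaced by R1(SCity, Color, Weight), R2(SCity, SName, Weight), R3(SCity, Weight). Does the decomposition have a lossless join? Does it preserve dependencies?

lossless and dependency-preserving

Lossless test (chase): Rows 1 and 2 agree on SCity, Weight; apply SCity, Weight→SName and equate their SName entries. Rows 1 and 3 agree on SCity, Weight; apply SCity, Weight→SName and equate their SName entries. Rows 1 and 2 agree on SName; apply SName→Color, Weight and equate their Color, Weight entries. Rows 1 and 3 agree on SName; apply SName→Color, Weight and equate their Color, Weight entries. Row 1 is now all distinguished symbols — the join is lossless.
Dependency preservation: SName → Color, Weight is not contained in any single fragment, but the restricted closure of its left-hand side across the fragments still reaches the right-hand side; the remaining FDs each lie inside some fragment. All dependencies are preserved.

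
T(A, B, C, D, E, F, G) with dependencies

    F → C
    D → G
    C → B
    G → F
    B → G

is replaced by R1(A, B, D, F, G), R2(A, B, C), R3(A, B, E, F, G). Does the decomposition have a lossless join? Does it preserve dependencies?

lossy but dependency-preserving

Lossless test (chase): Rows 1 and 3 agree on F; apply F→C and equate their C entries. Rows 1 and 2 agree on B; apply B→G and equate their G entries. Rows 1 and 2 agree on G; apply G→F and equate their F entries. Rows 1 and 2 agree on F; apply F→C and equate their C entries. No row becomes fully distinguished — the join is lossy.
Dependency preservation: F → C is not contained in any single fragment, but the restricted closure of its left-hand side across the fragments still reaches the right-hand side; the remaining FDs each lie inside some fragment. All dependencies are preserved.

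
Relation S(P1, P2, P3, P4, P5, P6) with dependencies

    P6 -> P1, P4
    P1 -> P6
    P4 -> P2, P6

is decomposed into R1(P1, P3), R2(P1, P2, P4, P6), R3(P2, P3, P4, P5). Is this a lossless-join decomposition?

Chase test. Columns are P1, P2, P3, P4, P5, P6; row i has aⱼ where attribute j ∈ Ri, else bᵢⱼ.
Initial tableau (one row per fragment):
  row 1: a1 b12 a3 b14 b15 b16
  row 2: a1 a2 b23 a4 b25 a6
  row 3: b31 a2 a3 a4 a5 b36
Rows 1 and 2 agree on P1; apply P1→P6 and equate their P6 entries.
Rows 2 and 3 agree on P4; apply P4→P2, P6 and equate their P2, P6 entries.
Rows 1 and 2 agree on P6; apply P6→P1, P4 and equate their P1, P4 entries.
Rows 1 and 3 agree on P6; apply P6→P1, P4 and equate their P1, P4 entries.
Rows 1 and 2 agree on P4; apply P4→P2, P6 and equate their P2, P6 entries.
Row 3 is now all distinguished symbols — the join is lossless.

Yes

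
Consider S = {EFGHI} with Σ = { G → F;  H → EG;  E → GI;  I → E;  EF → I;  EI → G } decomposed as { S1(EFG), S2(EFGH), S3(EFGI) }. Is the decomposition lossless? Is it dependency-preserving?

Lossless test (chase): Rows 1 and 2 agree on E; apply E→GI and equate their GI entries. Rows 1 and 3 agree on E; apply E→GI and equate their GI entries. Row 2 is now all distinguished symbols — the join is lossless.
Dependency preservation: every FD's attributes lie within a single fragment, so each can be enforced locally — preserved.

lossless and dependency-preserving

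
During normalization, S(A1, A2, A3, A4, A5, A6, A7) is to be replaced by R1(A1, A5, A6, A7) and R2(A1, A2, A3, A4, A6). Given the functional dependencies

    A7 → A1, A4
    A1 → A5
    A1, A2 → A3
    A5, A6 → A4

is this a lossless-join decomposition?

Common attributes: R1 ∩ R2 = {A1, A6}.
Closure of {A1, A6}: A1 → A5 applies, adding A5; A5, A6 → A4 applies, adding A4. So (A1, A6)⁺ = {A1, A4, A5, A6}.
The closure contains neither all of R1 = {A1, A5, A6, A7} nor all of R2 = {A1, A2, A3, A4, A6}, so the common attributes are not a superkey of either fragment. The join is lossy.

No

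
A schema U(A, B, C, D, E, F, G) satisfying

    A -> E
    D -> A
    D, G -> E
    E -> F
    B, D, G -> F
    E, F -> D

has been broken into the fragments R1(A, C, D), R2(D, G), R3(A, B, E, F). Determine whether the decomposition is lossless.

No

Chase test. Columns are A, B, C, D, E, F, G; row i has aⱼ where attribute j ∈ Ri, else bᵢⱼ.
Initial tableau (one row per fragment):
  row 1: a1 b12 a3 a4 b15 b16 b17
  row 2: b21 b22 b23 a4 b25 b26 a7
  row 3: a1 a2 b33 b34 a5 a6 b37
Rows 1 and 3 agree on A; apply A→E and equate their E entries.
Rows 1 and 2 agree on D; apply D→A and equate their A entries.
Rows 1 and 3 agree on E; apply E→F and equate their F entries.
Rows 1 and 3 agree on E, F; apply E, F→D and equate their D entries.
Rows 1 and 2 agree on A; apply A→E and equate their E entries.
Rows 1 and 2 agree on E; apply E→F and equate their F entries.
No row becomes fully distinguished — the join is lossy.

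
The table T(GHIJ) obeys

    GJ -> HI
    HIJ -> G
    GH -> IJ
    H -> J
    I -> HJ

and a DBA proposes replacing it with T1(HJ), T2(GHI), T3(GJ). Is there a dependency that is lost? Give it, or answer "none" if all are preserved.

GJ -> HI

Check GJ → HI: no single fragment contains all of {GHIJ}, and the restricted closure of {GJ} across the fragments never reaches {HI}.
HIJ → G is preserved.
GH → IJ is preserved.
H → J is preserved.
I → HJ is preserved.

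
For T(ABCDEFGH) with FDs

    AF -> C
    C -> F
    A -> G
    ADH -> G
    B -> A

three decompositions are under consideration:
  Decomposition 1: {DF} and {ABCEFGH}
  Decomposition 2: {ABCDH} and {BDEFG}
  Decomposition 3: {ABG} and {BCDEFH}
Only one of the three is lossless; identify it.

Decomposition 1: common = {F}, closure = {F} → lossy.
Decomposition 2: common = {BD}, closure = {ABDG} → lossy.
Decomposition 3: common = {B}, closure = {ABG} → lossless.

Decomposition 3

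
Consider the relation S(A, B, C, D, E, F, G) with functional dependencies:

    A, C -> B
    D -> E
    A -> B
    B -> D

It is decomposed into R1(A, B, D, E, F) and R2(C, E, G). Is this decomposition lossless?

Common attributes: R1 ∩ R2 = {E}.
No dependency enlarges {E}, so (E)⁺ = {E}.
The closure contains neither all of R1 = {A, B, D, E, F} nor all of R2 = {C, E, G}, so the common attributes are not a superkey of either fragment. The join is lossy.

No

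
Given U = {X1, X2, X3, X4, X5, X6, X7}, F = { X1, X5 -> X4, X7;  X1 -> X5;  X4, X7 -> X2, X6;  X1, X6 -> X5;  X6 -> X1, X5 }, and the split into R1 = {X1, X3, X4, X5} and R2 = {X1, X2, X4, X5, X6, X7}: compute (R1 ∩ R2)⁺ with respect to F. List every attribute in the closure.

R1 ∩ R2 = {X1, X4, X5}.
X1, X5 → X4, X7 applies, adding X7
X4, X7 → X2, X6 applies, adding X2, X6
Closure: {X1, X2, X4, X5, X6, X7}.

X1, X2, X4, X5, X6, X7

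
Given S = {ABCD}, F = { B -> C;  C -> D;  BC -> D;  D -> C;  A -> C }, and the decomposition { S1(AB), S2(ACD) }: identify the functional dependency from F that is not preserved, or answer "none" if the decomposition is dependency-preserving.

B -> C

Check B → C: no single fragment contains all of {BC}, and the restricted closure of {B} across the fragments never reaches {C}.
C → D is preserved.
BC → D is preserved.
D → C is preserved.
A → C is preserved.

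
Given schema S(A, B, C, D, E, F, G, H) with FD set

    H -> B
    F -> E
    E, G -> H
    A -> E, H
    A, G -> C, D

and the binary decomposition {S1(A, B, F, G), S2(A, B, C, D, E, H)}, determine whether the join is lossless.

No

Common attributes: S1 ∩ S2 = {A, B}.
Closure of {A, B}: A → E, H applies, adding E, H. So (A, B)⁺ = {A, B, E, H}.
The closure contains neither all of S1 = {A, B, F, G} nor all of S2 = {A, B, C, D, E, H}, so the common attributes are not a superkey of either fragment. The join is lossy.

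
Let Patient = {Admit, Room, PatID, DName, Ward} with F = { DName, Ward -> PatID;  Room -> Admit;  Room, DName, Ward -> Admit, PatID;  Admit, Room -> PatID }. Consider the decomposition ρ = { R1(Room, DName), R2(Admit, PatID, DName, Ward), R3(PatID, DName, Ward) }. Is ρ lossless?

Chase test. Columns are Admit, Room, PatID, DName, Ward; row i has aⱼ where attribute j ∈ Ri, else bᵢⱼ.
Initial tableau (one row per fragment):
  row 1: b11 a2 b13 a4 b15
  row 2: a1 b22 a3 a4 a5
  row 3: b31 b32 a3 a4 a5
No row becomes fully distinguished — the join is lossy.

No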